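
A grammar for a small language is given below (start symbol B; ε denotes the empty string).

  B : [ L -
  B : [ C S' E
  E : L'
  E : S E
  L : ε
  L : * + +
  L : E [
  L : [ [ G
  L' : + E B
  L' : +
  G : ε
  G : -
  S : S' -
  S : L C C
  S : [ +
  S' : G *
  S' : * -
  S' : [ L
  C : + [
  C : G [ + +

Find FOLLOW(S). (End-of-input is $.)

{ *, +, -, [ }

In E : S E: add FIRST(E) = { *, +, -, [ }.
Union: FOLLOW(S) = { *, +, -, [ }.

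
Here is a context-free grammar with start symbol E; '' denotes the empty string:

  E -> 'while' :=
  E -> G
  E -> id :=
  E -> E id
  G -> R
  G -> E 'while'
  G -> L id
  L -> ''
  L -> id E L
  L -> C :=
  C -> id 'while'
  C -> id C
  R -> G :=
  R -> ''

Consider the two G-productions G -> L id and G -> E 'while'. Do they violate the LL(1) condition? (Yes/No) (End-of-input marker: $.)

Yes

FIRST(L id) = { id } and FIRST(E 'while') = { 'while', :=, id }.
Both contain id, so the two alternatives are not disjoint — LL(1) conflict.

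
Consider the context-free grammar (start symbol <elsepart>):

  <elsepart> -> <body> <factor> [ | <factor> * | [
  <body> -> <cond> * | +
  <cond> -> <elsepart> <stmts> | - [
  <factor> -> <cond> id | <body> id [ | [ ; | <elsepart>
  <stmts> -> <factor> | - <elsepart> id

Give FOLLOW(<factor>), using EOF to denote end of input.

{ *, [, id }

In <elsepart> -> <body> <factor> [: add FIRST([) = { [ }.
In <elsepart> -> <factor> *: add FIRST(*) = { * }.
In <stmts> -> <factor>: <factor> is at the end, add FOLLOW(<stmts>) = { *, id }.
Union: FOLLOW(<factor>) = { *, [, id }.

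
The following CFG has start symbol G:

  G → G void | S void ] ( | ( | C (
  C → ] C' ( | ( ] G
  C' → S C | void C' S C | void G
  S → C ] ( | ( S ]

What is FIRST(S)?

From S → C ] (: add FIRST(C) = { (, ] }.
S → ( S ] contributes {(}.
Union: FIRST(S) = { (, ] }.

{ (, ] }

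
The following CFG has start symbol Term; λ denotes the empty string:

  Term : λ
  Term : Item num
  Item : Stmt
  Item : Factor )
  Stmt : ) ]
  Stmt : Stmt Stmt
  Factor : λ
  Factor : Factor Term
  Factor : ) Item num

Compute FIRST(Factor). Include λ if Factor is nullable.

{ ), λ }

Factor : λ contributes λ.
From Factor : Factor Term: Factor, Term nullable, take FIRST(Factor) ∪ FIRST(Term) = { ) }; also λ since the whole RHS is nullable.
Factor : ) Item num contributes {)}.
Union: FIRST(Factor) = { ), λ }.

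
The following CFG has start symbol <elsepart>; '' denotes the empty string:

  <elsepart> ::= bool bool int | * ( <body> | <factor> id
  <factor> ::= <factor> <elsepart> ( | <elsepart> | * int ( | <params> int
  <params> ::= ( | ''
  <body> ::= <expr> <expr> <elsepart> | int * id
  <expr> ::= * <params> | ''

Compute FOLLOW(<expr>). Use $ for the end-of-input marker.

In <body> ::= <expr> <expr> <elsepart>: add FIRST(<expr> <elsepart>) = { (, *, bool, int }.
In <body> ::= <expr> <expr> <elsepart>: add FIRST(<elsepart>) = { (, *, bool, int }.
Union: FOLLOW(<expr>) = { (, *, bool, int }.

{ (, *, bool, int }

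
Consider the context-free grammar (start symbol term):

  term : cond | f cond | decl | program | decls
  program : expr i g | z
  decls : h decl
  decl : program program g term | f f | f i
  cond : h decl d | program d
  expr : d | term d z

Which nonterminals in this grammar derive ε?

{ } (none)

No nonterminal has an empty production or an RHS whose symbols are all nullable.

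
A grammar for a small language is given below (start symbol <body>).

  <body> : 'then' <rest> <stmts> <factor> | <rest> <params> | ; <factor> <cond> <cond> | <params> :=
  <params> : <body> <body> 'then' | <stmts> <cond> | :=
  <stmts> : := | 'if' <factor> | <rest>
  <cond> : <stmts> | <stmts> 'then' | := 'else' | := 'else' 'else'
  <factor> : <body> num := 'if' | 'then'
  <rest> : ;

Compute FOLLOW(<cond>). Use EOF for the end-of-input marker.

In <body> : ; <factor> <cond> <cond>: add FIRST(<cond>) = { 'if', :=, ; }.
In <body> : ; <factor> <cond> <cond>: <cond> is at the end, add FOLLOW(<body>) = { EOF, 'if', 'then', :=, ;, num }.
In <params> : <stmts> <cond>: <cond> is at the end, add FOLLOW(<params>) = { EOF, 'if', 'then', :=, ;, num }.
Union: FOLLOW(<cond>) = { EOF, 'if', 'then', :=, ;, num }.

{ EOF, 'if', 'then', :=, ;, num }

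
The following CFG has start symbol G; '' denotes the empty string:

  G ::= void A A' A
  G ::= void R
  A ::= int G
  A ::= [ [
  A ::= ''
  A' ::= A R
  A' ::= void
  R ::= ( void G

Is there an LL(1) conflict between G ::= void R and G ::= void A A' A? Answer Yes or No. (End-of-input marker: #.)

Yes

FIRST(void R) = { void } and FIRST(void A A' A) = { void }.
Both contain void, so the two alternatives are not disjoint — LL(1) conflict.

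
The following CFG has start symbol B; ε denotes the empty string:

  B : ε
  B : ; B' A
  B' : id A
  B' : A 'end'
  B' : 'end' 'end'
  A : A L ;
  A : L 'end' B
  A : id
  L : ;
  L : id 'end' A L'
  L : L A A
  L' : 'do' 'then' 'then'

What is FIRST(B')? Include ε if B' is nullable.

{ 'end', ;, id }

B' : id A contributes {id}.
From B' : A 'end': add FIRST(A) = { ;, id }.
B' : 'end' 'end' contributes {'end'}.
Union: FIRST(B') = { 'end', ;, id }.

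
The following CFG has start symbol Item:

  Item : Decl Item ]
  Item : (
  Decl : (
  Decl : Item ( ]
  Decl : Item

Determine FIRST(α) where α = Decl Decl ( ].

{ ( }

Add FIRST(Decl) = { ( }; Decl is not nullable, stop.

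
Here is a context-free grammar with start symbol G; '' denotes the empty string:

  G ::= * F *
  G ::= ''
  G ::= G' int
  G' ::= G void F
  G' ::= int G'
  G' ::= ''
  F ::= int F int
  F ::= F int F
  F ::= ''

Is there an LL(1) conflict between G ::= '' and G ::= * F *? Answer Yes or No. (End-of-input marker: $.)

FIRST('') = { '' } and FIRST(* F *) = { * }.
The first is nullable but FOLLOW(G) = { $, void } is disjoint from FIRST of the second.

No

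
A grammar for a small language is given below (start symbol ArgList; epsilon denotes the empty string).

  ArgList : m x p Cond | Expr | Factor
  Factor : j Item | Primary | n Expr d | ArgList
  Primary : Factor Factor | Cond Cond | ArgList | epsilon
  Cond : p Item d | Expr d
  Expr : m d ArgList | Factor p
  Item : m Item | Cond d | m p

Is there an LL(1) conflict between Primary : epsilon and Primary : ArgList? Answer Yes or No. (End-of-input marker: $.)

Yes

FIRST(epsilon) = { epsilon } and FIRST(ArgList) = { j, m, n, p, epsilon }.
Both alternatives are nullable, violating the LL(1) condition.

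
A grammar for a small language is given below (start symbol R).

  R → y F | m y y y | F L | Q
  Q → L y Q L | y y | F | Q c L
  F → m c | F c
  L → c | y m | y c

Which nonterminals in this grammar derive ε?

{ } (none)

No nonterminal has an empty production or an RHS whose symbols are all nullable.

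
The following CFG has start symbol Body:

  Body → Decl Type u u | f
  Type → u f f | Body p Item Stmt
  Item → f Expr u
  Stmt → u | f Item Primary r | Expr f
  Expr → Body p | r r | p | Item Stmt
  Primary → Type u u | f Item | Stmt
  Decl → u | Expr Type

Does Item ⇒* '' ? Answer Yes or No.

No

No nonterminal in this grammar is nullable.
No production of Item has an RHS whose symbols are all nullable, so Item is not nullable.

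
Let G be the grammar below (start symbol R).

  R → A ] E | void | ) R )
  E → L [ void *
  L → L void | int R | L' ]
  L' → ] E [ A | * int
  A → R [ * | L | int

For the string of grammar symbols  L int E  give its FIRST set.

{ *, ], int }

Add FIRST(L) = { *, ], int }; L is not nullable, stop.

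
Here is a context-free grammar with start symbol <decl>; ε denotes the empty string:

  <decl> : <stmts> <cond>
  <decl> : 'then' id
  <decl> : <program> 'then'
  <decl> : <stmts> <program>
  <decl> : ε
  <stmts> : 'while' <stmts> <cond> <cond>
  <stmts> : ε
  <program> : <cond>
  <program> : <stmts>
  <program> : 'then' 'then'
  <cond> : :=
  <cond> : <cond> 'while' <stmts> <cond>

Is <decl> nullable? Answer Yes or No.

<decl> has an ε-production, so <decl> ⇒ ε.

Yes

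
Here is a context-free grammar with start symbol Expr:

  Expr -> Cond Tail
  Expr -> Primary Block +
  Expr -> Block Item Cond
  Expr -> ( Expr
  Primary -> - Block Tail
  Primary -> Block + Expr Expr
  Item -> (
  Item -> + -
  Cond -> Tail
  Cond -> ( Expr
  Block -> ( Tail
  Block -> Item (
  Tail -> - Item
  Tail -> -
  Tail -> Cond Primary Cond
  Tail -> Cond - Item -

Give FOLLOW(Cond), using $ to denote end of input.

{ $, (, +, - }

In Expr -> Cond Tail: add FIRST(Tail) = { (, - }.
In Expr -> Block Item Cond: Cond is at the end, add FOLLOW(Expr) = { $, (, +, - }.
In Tail -> Cond Primary Cond: add FIRST(Primary Cond) = { (, +, - }.
In Tail -> Cond Primary Cond: Cond is at the end, add FOLLOW(Tail) = { $, (, +, - }.
In Tail -> Cond - Item -: add FIRST(- Item -) = { - }.
Union: FOLLOW(Cond) = { $, (, +, - }.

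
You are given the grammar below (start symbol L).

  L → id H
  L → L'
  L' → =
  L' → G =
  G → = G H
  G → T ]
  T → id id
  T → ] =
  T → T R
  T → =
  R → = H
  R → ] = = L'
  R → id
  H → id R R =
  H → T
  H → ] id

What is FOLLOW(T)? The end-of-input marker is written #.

{ #, =, ], id }

In G → T ]: add FIRST(]) = { ] }.
In T → T R: add FIRST(R) = { =, ], id }.
In H → T: T is at the end, add FOLLOW(H) = { #, =, ], id }.
Union: FOLLOW(T) = { #, =, ], id }.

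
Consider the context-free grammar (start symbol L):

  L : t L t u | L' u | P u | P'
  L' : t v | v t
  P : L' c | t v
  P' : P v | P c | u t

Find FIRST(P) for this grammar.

From P : L' c: add FIRST(L') = { t, v }.
P : t v contributes {t}.
Union: FIRST(P) = { t, v }.

{ t, v }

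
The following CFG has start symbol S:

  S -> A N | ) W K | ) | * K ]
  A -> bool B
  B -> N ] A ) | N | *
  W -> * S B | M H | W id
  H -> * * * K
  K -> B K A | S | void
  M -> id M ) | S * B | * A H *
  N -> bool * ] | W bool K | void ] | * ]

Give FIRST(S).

From S -> A N: add FIRST(A) = { bool }.
S -> ) W K contributes {)}.
S -> ) contributes {)}.
S -> * K ] contributes {*}.
Union: FIRST(S) = { ), *, bool }.

{ ), *, bool }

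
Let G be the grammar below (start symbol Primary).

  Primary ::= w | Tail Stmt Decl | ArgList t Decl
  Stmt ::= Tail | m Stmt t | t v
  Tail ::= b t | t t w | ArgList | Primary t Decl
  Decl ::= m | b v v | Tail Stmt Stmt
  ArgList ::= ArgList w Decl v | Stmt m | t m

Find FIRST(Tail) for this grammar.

{ b, m, t, w }

Tail ::= b t contributes {b}.
Tail ::= t t w contributes {t}.
From Tail ::= ArgList: add FIRST(ArgList) = { b, m, t, w }.
From Tail ::= Primary t Decl: add FIRST(Primary) = { b, m, t, w }.
Union: FIRST(Tail) = { b, m, t, w }.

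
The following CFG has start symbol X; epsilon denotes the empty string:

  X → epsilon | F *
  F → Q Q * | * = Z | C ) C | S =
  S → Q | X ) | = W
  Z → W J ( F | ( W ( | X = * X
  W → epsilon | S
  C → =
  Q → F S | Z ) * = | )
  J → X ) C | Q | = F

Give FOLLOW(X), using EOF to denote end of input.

X is the start symbol, so EOF ∈ FOLLOW(X).
In S → X ): add FIRST()) = { ) }.
In Z → X = * X: add FIRST(= * X) = { = }.
In Z → X = * X: X is at the end, add FOLLOW(Z) = { (, ), *, = }.
In J → X ) C: add FIRST() C) = { ) }.
Union: FOLLOW(X) = { EOF, (, ), *, = }.

{ EOF, (, ), *, = }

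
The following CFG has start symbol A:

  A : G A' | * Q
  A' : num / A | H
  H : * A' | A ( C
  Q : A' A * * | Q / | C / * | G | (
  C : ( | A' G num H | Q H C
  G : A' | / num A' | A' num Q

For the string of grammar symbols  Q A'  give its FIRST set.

Add FIRST(Q) = { (, *, /, num }; Q is not nullable, stop.

{ (, *, /, num }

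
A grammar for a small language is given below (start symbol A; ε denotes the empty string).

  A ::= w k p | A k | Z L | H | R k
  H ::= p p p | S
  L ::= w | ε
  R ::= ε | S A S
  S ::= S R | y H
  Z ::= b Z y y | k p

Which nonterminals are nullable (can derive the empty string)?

Directly nullable (have an ε-production): L, R.
No other nonterminal has a production whose RHS symbols are all nullable.

{ L, R }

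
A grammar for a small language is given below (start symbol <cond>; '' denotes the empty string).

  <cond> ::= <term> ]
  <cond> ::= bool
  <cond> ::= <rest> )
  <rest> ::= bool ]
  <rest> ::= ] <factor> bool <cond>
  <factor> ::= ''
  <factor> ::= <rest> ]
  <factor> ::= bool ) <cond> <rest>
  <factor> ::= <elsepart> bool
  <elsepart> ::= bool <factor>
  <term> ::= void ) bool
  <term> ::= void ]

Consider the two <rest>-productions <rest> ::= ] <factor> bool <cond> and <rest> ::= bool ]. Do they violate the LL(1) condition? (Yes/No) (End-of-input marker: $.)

FIRST(] <factor> bool <cond>) = { ] } and FIRST(bool ]) = { bool }.
The FIRST sets are disjoint and neither alternative is nullable — no conflict.

No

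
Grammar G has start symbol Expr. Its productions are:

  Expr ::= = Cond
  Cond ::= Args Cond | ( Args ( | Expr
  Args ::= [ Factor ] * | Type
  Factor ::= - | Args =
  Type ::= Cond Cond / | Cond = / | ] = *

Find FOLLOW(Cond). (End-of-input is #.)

{ #, (, /, =, [, ] }

In Expr ::= = Cond: Cond is at the end, add FOLLOW(Expr) = { #, (, /, =, [, ] }.
In Cond ::= Args Cond: Cond is at the end, add FOLLOW(Cond) = { #, (, /, =, [, ] }.
In Type ::= Cond Cond /: add FIRST(Cond /) = { (, =, [, ] }.
In Type ::= Cond Cond /: add FIRST(/) = { / }.
In Type ::= Cond = /: add FIRST(= /) = { = }.
Union: FOLLOW(Cond) = { #, (, /, =, [, ] }.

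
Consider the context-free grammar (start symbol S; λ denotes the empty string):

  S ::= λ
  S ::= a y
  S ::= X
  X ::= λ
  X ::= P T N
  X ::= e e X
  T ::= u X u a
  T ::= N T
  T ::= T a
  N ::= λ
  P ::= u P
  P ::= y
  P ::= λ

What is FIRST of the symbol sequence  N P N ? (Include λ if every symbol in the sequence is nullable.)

Add FIRST(N)\{λ} = {  }; N is nullable, continue.
Add FIRST(P)\{λ} = { u, y }; P is nullable, continue.
Add FIRST(N)\{λ} = {  }; N is nullable, continue.
Every symbol is nullable, so include λ.

{ u, y, λ }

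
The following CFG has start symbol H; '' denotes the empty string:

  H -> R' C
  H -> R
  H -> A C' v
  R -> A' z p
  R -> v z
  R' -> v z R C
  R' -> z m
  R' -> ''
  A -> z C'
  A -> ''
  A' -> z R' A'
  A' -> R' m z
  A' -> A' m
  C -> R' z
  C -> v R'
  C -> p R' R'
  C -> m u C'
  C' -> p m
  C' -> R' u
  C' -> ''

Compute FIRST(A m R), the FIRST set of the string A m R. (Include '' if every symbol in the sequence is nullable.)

Add FIRST(A)\{''} = { z }; A is nullable, continue.
m is a terminal; add {m} and stop.

{ m, z }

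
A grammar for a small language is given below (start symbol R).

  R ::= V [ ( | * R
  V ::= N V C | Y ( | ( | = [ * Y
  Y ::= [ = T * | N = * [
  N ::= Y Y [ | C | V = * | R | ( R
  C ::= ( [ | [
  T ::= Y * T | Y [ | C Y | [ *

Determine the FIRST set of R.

From R ::= V [ (: add FIRST(V) = { (, *, =, [ }.
R ::= * R contributes {*}.
Union: FIRST(R) = { (, *, =, [ }.

{ (, *, =, [ }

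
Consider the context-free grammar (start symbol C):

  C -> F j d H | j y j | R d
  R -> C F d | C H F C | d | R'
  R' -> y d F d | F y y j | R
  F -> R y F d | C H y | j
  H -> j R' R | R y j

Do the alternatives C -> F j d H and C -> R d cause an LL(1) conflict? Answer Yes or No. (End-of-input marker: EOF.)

FIRST(F j d H) = { d, j, y } and FIRST(R d) = { d, j, y }.
Both contain d, so the two alternatives are not disjoint — LL(1) conflict.

Yes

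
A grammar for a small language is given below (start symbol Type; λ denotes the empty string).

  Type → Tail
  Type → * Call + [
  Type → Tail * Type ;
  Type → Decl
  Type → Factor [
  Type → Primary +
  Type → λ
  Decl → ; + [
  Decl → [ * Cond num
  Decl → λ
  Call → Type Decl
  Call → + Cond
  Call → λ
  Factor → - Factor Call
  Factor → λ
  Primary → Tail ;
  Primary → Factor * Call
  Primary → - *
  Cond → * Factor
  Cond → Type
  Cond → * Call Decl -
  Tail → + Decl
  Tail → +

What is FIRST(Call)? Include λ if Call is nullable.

{ *, +, -, ;, [, λ }

From Call → Type Decl: Type, Decl nullable, take FIRST(Type) ∪ FIRST(Decl) = { *, +, -, ;, [ }; also λ since the whole RHS is nullable.
Call → + Cond contributes {+}.
Call → λ contributes λ.
Union: FIRST(Call) = { *, +, -, ;, [, λ }.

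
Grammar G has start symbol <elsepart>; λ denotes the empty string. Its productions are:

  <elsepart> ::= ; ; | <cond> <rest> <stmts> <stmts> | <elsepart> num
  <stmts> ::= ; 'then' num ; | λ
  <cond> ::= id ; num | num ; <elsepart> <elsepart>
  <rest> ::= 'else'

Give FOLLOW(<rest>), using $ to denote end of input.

{ $, 'else', ;, id, num }

In <elsepart> ::= <cond> <rest> <stmts> <stmts>: add FIRST(<stmts> <stmts>)\{λ} = { ; }.
  Since <stmts> <stmts> is nullable, also add FOLLOW(<elsepart>) = { $, 'else', ;, id, num }.
Union: FOLLOW(<rest>) = { $, 'else', ;, id, num }.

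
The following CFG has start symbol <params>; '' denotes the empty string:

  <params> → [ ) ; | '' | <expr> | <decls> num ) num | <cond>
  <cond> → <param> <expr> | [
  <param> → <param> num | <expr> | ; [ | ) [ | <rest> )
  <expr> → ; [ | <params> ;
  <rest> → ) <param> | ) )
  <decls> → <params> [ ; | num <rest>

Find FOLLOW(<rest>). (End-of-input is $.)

{ ), num }

In <param> → <rest> ): add FIRST()) = { ) }.
In <decls> → num <rest>: <rest> is at the end, add FOLLOW(<decls>) = { num }.
Union: FOLLOW(<rest>) = { ), num }.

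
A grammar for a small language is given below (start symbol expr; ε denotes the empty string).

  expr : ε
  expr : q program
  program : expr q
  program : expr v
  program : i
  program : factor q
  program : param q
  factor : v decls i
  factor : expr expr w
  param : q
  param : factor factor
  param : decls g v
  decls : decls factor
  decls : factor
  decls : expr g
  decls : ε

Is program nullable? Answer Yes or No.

Nullable nonterminals: decls, expr.
No production of program has an RHS whose symbols are all nullable, so program is not nullable.

No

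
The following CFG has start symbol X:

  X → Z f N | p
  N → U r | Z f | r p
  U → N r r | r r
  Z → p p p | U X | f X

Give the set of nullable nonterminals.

No nonterminal has an empty production or an RHS whose symbols are all nullable.

{ } (none)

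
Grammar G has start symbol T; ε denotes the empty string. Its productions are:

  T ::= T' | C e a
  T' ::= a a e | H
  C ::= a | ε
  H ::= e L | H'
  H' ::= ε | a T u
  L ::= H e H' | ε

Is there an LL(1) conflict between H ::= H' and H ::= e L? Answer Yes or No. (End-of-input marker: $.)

FIRST(H') = { a, ε } and FIRST(e L) = { e }.
The first alternative is nullable and FOLLOW(H) = { $, e, u } shares e with FIRST of the second — conflict.

Yes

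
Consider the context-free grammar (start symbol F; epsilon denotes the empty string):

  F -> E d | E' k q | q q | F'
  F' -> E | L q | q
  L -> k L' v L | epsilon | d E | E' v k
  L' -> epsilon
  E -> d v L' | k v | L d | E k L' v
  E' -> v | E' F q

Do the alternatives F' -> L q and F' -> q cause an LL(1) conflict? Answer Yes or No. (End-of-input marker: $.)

FIRST(L q) = { d, k, q, v } and FIRST(q) = { q }.
Both contain q, so the two alternatives are not disjoint — LL(1) conflict.

Yes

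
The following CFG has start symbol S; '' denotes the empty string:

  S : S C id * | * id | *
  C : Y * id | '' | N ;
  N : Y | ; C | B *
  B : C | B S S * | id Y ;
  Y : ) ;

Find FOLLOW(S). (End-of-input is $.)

S is the start symbol, so $ ∈ FOLLOW(S).
In S : S C id *: add FIRST(C id *) = { ), *, ;, id }.
In B : B S S *: add FIRST(S *) = { * }.
In B : B S S *: add FIRST(*) = { * }.
Union: FOLLOW(S) = { $, ), *, ;, id }.

{ $, ), *, ;, id }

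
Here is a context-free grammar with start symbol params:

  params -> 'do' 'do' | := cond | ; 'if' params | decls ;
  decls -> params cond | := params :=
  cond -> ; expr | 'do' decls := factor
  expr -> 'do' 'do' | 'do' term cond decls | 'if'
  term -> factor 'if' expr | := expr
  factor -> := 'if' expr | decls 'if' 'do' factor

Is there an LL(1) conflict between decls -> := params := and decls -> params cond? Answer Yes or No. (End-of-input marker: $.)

Yes

FIRST(:= params :=) = { := } and FIRST(params cond) = { 'do', :=, ; }.
Both contain :=, so the two alternatives are not disjoint — LL(1) conflict.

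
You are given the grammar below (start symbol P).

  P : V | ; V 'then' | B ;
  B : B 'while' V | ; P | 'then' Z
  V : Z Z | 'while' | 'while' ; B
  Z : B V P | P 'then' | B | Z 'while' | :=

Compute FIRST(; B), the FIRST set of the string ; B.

; is a terminal; add {;} and stop.

{ ; }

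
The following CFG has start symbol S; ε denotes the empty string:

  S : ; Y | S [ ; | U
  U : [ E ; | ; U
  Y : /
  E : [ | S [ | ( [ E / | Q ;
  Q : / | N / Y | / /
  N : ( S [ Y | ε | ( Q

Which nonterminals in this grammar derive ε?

{ N }

Directly nullable (have an ε-production): N.
No other nonterminal has a production whose RHS symbols are all nullable.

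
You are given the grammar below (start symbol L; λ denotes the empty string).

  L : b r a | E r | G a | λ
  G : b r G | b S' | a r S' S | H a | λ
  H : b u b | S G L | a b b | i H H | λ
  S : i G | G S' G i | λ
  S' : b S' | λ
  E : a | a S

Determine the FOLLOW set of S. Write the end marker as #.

{ a, b, i, r }

In G : a r S' S: S is at the end, add FOLLOW(G) = { a, b, i, r }.
In H : S G L: add FIRST(G L)\{λ} = { a, b, i }.
  Since G L is nullable, also add FOLLOW(H) = { a, b, i }.
In E : a S: S is at the end, add FOLLOW(E) = { r }.
Union: FOLLOW(S) = { a, b, i, r }.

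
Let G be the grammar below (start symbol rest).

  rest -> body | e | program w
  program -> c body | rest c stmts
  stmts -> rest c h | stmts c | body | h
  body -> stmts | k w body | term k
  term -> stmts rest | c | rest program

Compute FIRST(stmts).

{ c, e, h, k }

From stmts -> rest c h: add FIRST(rest) = { c, e, h, k }.
From stmts -> stmts c: add FIRST(stmts) = { c, e, h, k }.
From stmts -> body: add FIRST(body) = { c, e, h, k }.
stmts -> h contributes {h}.
Union: FIRST(stmts) = { c, e, h, k }.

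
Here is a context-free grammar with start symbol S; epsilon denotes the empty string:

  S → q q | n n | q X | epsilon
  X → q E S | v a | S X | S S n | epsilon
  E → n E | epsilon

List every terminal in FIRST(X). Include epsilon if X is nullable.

X → q E S contributes {q}.
X → v a contributes {v}.
From X → S X: S, X nullable, take FIRST(S) ∪ FIRST(X) = { n, q, v }; also epsilon since the whole RHS is nullable.
From X → S S n: S, S nullable, take FIRST(S) ∪ FIRST(S) ∪ {n} = { n, q }.
X → epsilon contributes epsilon.
Union: FIRST(X) = { n, q, v, epsilon }.

{ n, q, v, epsilon }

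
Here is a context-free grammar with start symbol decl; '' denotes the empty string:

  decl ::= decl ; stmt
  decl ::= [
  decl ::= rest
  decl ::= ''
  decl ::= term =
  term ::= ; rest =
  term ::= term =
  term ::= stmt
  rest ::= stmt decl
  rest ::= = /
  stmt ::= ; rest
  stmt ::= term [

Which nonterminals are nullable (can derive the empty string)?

Directly nullable (have an ''-production): decl.
No other nonterminal has a production whose RHS symbols are all nullable.

{ decl }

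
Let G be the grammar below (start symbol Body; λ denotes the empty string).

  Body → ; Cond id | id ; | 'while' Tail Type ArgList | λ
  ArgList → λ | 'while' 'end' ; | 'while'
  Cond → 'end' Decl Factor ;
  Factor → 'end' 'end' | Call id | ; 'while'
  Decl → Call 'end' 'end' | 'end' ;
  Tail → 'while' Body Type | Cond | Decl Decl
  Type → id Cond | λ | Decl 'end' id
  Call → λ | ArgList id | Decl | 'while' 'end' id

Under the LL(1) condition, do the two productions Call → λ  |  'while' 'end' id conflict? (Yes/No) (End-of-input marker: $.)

No

FIRST(λ) = { λ } and FIRST('while' 'end' id) = { 'while' }.
The first is nullable but FOLLOW(Call) = { 'end', id } is disjoint from FIRST of the second.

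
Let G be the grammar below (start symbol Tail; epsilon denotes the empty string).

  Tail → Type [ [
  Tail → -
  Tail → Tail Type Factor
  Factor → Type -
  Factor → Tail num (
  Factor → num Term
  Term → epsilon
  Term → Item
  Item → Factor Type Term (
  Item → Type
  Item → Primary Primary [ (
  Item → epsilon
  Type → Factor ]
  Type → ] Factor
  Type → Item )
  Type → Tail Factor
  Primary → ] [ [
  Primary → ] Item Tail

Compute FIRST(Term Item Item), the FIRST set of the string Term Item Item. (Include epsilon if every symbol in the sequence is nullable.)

{ ), -, ], num, epsilon }

Add FIRST(Term)\{epsilon} = { ), -, ], num }; Term is nullable, continue.
Add FIRST(Item)\{epsilon} = { ), -, ], num }; Item is nullable, continue.
Add FIRST(Item)\{epsilon} = { ), -, ], num }; Item is nullable, continue.
Every symbol is nullable, so include epsilon.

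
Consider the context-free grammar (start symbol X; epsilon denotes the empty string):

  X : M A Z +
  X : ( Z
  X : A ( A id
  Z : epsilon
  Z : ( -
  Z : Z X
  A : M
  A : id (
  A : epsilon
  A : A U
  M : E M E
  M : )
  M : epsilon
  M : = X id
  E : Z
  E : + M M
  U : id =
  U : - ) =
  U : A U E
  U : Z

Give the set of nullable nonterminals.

Directly nullable (have an epsilon-production): Z, A, M.
U : A U E with every symbol nullable, so U is nullable.
E : Z with every symbol nullable, so E is nullable.
No other nonterminal has a production whose RHS symbols are all nullable.

{ A, E, M, U, Z }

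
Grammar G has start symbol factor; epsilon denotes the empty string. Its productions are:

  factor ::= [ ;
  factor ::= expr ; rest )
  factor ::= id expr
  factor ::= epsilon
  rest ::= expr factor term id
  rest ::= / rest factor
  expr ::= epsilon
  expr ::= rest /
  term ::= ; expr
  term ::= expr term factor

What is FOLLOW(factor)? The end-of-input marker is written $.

{ $, ), /, ;, [, id }

factor is the start symbol, so $ ∈ FOLLOW(factor).
In rest ::= expr factor term id: add FIRST(term id) = { /, ;, [, id }.
In rest ::= / rest factor: factor is at the end, add FOLLOW(rest) = { ), /, ;, [, id }.
In term ::= expr term factor: factor is at the end, add FOLLOW(term) = { /, ;, [, id }.
Union: FOLLOW(factor) = { $, ), /, ;, [, id }.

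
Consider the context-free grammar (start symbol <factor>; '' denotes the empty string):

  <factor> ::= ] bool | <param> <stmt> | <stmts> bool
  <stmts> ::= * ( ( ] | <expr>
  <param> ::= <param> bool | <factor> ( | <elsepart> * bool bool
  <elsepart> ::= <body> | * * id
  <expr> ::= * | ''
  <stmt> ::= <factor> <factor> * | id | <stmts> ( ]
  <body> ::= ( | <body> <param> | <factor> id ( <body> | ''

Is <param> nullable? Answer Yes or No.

No

Nullable nonterminals: <body>, <elsepart>, <expr>, <stmts>.
No production of <param> has an RHS whose symbols are all nullable, so <param> is not nullable.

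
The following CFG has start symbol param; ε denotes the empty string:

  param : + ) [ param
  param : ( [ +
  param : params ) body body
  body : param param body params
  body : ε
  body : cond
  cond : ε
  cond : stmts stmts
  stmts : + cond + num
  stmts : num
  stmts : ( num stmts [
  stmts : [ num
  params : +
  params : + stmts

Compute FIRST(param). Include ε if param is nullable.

param : + ) [ param contributes {+}.
param : ( [ + contributes {(}.
From param : params ) body body: add FIRST(params) = { + }.
Union: FIRST(param) = { (, + }.

{ (, + }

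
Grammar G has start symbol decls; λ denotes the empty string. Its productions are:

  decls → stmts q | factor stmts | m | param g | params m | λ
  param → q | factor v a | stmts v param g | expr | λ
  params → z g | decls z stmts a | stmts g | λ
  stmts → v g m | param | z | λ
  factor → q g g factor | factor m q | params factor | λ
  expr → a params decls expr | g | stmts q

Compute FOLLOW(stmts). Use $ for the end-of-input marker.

In decls → stmts q: add FIRST(q) = { q }.
In decls → factor stmts: stmts is at the end, add FOLLOW(decls) = { $, a, g, m, q, v, z }.
In param → stmts v param g: add FIRST(v param g) = { v }.
In params → decls z stmts a: add FIRST(a) = { a }.
In params → stmts g: add FIRST(g) = { g }.
In expr → stmts q: add FIRST(q) = { q }.
Union: FOLLOW(stmts) = { $, a, g, m, q, v, z }.

{ $, a, g, m, q, v, z }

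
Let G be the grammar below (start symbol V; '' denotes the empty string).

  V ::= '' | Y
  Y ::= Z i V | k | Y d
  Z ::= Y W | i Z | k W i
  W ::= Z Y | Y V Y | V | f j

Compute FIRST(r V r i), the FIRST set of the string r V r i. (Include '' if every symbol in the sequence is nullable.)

r is a terminal; add {r} and stop.

{ r }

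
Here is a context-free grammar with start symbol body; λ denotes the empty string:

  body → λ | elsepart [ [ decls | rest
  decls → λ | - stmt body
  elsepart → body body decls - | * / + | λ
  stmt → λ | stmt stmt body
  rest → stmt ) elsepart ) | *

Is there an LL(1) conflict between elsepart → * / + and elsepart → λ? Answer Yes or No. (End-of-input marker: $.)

No

FIRST(* / +) = { * } and FIRST(λ) = { λ }.
The second is nullable but FOLLOW(elsepart) = { ), [ } is disjoint from FIRST of the first.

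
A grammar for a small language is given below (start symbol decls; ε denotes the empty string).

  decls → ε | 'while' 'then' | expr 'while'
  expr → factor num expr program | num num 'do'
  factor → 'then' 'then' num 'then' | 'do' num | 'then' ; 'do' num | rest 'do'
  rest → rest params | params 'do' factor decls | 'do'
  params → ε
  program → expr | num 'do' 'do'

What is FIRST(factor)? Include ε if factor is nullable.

{ 'do', 'then' }

factor → 'then' 'then' num 'then' contributes {'then'}.
factor → 'do' num contributes {'do'}.
factor → 'then' ; 'do' num contributes {'then'}.
From factor → rest 'do': add FIRST(rest) = { 'do' }.
Union: FIRST(factor) = { 'do', 'then' }.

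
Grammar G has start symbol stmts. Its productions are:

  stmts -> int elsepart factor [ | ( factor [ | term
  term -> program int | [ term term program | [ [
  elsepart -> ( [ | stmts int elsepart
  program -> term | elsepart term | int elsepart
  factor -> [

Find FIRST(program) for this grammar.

From program -> term: add FIRST(term) = { (, [, int }.
From program -> elsepart term: add FIRST(elsepart) = { (, [, int }.
program -> int elsepart contributes {int}.
Union: FIRST(program) = { (, [, int }.

{ (, [, int }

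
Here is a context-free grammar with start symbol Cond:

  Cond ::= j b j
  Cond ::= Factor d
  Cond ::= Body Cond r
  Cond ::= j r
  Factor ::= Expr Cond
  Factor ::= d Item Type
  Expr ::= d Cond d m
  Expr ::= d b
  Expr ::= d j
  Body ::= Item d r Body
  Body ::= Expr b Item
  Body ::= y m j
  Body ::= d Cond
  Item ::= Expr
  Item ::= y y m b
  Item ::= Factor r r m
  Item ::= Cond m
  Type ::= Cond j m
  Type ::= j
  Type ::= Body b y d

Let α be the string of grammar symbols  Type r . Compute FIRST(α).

{ d, j, y }

Add FIRST(Type) = { d, j, y }; Type is not nullable, stop.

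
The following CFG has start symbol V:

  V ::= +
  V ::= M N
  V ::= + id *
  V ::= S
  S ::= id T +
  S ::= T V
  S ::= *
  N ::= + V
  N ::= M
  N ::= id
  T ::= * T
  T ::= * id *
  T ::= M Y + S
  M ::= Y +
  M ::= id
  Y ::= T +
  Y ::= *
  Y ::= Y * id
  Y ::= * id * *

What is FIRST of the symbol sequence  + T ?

{ + }

+ is a terminal; add {+} and stop.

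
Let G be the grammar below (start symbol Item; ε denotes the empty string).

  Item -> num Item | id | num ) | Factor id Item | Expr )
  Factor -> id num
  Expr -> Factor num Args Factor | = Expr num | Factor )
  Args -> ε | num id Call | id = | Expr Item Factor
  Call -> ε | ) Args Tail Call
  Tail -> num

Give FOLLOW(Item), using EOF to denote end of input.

{ EOF, id }

Item is the start symbol, so EOF ∈ FOLLOW(Item).
In Item -> num Item: Item is at the end, add FOLLOW(Item) = { EOF, id }.
In Item -> Factor id Item: Item is at the end, add FOLLOW(Item) = { EOF, id }.
In Args -> Expr Item Factor: add FIRST(Factor) = { id }.
Union: FOLLOW(Item) = { EOF, id }.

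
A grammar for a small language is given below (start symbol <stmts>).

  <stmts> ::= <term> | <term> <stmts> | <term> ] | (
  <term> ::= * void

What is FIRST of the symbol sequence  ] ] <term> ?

] is a terminal; add {]} and stop.

{ ] }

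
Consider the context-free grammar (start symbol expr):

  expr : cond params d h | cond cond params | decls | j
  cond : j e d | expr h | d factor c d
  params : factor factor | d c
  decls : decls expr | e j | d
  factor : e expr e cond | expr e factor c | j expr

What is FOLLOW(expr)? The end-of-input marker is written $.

{ $, c, d, e, h, j }

expr is the start symbol, so $ ∈ FOLLOW(expr).
In cond : expr h: add FIRST(h) = { h }.
In decls : decls expr: expr is at the end, add FOLLOW(decls) = { $, c, d, e, h, j }.
In factor : e expr e cond: add FIRST(e cond) = { e }.
In factor : expr e factor c: add FIRST(e factor c) = { e }.
In factor : j expr: expr is at the end, add FOLLOW(factor) = { $, c, d, e, h, j }.
Union: FOLLOW(expr) = { $, c, d, e, h, j }.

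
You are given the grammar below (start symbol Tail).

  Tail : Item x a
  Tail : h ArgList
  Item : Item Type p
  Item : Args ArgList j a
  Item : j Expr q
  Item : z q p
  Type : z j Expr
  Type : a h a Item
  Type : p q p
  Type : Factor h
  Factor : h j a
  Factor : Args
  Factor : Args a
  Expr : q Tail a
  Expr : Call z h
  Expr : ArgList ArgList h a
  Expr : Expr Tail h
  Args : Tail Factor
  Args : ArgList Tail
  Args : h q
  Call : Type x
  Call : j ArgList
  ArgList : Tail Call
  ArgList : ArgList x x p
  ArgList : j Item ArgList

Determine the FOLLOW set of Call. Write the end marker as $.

{ $, a, h, j, p, x, z }

In Expr : Call z h: add FIRST(z h) = { z }.
In ArgList : Tail Call: Call is at the end, add FOLLOW(ArgList) = { $, a, h, j, p, x, z }.
Union: FOLLOW(Call) = { $, a, h, j, p, x, z }.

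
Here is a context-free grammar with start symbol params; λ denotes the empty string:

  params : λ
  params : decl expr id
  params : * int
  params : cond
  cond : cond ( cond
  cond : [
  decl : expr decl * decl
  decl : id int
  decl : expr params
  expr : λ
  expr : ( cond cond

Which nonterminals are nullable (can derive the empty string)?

{ decl, expr, params }

Directly nullable (have an λ-production): params, expr.
decl : expr params with every symbol nullable, so decl is nullable.
No other nonterminal has a production whose RHS symbols are all nullable.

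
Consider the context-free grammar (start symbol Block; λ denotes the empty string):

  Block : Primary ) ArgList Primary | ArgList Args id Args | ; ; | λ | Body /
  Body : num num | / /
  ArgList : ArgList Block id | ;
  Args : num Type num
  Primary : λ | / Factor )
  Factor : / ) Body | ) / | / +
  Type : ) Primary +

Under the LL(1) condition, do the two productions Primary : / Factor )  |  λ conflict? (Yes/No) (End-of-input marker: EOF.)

FIRST(/ Factor )) = { / } and FIRST(λ) = { λ }.
The second is nullable but FOLLOW(Primary) = { EOF, ), +, id } is disjoint from FIRST of the first.

No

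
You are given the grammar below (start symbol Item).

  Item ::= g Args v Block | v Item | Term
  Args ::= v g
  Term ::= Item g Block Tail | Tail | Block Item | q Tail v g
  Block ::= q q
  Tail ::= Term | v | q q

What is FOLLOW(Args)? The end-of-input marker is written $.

{ v }

In Item ::= g Args v Block: add FIRST(v Block) = { v }.
Union: FOLLOW(Args) = { v }.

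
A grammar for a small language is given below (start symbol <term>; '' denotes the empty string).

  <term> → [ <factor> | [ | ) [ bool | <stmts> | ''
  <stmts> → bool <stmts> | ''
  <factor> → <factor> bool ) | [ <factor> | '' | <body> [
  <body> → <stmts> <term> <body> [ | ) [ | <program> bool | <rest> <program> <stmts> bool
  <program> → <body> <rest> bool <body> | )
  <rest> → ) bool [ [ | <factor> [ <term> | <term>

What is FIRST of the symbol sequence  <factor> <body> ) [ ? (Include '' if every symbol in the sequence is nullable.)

Add FIRST(<factor>)\{''} = { ), [, bool }; <factor> is nullable, continue.
Add FIRST(<body>) = { ), [, bool }; <body> is not nullable, stop.

{ ), [, bool }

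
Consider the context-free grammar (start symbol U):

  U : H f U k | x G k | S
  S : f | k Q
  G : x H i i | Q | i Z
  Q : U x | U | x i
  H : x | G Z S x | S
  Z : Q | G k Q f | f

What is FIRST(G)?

{ f, i, k, x }

G : x H i i contributes {x}.
From G : Q: add FIRST(Q) = { f, i, k, x }.
G : i Z contributes {i}.
Union: FIRST(G) = { f, i, k, x }.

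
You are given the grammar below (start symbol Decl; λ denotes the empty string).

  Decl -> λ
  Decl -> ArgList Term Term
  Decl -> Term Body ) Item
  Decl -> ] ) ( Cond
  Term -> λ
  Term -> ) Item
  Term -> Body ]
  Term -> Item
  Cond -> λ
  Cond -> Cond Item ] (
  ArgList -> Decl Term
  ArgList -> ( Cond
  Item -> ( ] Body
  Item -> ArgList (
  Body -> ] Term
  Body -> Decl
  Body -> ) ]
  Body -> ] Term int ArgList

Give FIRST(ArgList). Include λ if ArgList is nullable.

From ArgList -> Decl Term: Decl, Term nullable, take FIRST(Decl) ∪ FIRST(Term) = { (, ), ] }; also λ since the whole RHS is nullable.
ArgList -> ( Cond contributes {(}.
Union: FIRST(ArgList) = { (, ), ], λ }.

{ (, ), ], λ }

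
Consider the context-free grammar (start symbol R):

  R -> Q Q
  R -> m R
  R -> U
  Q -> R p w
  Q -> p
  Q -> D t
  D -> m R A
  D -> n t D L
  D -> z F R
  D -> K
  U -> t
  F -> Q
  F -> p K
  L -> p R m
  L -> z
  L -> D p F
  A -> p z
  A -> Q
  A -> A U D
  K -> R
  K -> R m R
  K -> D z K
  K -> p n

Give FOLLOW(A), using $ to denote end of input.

In D -> m R A: A is at the end, add FOLLOW(D) = { m, n, p, t, z }.
In A -> A U D: add FIRST(U D) = { t }.
Union: FOLLOW(A) = { m, n, p, t, z }.

{ m, n, p, t, z }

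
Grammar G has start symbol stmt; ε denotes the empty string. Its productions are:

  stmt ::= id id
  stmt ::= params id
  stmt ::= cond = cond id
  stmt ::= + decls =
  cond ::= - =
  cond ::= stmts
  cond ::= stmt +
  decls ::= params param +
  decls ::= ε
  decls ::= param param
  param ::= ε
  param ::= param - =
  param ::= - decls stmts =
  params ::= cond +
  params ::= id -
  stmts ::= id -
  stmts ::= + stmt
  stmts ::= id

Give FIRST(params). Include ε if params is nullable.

From params ::= cond +: add FIRST(cond) = { +, -, id }.
params ::= id - contributes {id}.
Union: FIRST(params) = { +, -, id }.

{ +, -, id }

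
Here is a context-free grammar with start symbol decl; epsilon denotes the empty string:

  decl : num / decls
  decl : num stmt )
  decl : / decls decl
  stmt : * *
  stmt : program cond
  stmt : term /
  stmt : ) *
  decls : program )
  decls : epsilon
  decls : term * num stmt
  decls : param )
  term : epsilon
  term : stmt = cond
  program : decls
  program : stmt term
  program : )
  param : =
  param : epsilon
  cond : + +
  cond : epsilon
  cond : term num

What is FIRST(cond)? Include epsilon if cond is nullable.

cond : + + contributes {+}.
cond : epsilon contributes epsilon.
From cond : term num: term nullable, take FIRST(term) ∪ {num} = { ), *, +, /, =, num }.
Union: FIRST(cond) = { ), *, +, /, =, num, epsilon }.

{ ), *, +, /, =, num, epsilon }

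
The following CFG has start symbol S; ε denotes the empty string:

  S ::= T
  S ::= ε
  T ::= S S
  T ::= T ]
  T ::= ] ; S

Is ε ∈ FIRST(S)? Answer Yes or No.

Yes

S has an ε-production, so S ⇒ ε.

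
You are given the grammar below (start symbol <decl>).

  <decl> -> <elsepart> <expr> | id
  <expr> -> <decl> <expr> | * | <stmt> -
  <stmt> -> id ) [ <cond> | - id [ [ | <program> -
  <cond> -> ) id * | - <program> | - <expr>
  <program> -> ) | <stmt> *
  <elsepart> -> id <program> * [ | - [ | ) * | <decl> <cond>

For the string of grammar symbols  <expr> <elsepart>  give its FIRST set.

{ ), *, -, id }

Add FIRST(<expr>) = { ), *, -, id }; <expr> is not nullable, stop.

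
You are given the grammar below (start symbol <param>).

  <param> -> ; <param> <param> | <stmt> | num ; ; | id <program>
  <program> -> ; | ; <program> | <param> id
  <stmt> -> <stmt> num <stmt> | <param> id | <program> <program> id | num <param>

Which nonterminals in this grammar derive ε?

No nonterminal has an empty production or an RHS whose symbols are all nullable.

{ } (none)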